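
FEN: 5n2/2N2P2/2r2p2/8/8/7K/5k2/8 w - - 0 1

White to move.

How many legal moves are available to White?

White to move; king on h3.
In check: no.
Legal moves: Ne8, Na8, Ne6, Na6, Nd5, Nb5, Kh4, Kg4, Kh2.
Count: 9.

9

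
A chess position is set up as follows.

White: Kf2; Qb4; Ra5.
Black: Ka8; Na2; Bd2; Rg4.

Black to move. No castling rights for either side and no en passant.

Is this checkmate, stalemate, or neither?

Black to move; black king on a8.
In check: yes, from the white rook on a5.
King squares — a7: attacked by Ra5; b7: attacked by Qb4; b8: attacked by Qb4.
Legal moves for Black: none.
In check with no legal moves → checkmate.

checkmate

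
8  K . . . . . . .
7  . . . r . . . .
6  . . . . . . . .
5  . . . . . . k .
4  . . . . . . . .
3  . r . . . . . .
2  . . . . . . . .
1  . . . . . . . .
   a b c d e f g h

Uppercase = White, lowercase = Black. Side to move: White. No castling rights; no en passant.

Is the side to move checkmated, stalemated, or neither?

stalemate

White to move; white king on a8.
In check: no.
King squares — a7: attacked by Rd7; b7: attacked by Rb3; b8: attacked by Rb3.
Legal moves for White: none.
Not in check and no legal moves → stalemate.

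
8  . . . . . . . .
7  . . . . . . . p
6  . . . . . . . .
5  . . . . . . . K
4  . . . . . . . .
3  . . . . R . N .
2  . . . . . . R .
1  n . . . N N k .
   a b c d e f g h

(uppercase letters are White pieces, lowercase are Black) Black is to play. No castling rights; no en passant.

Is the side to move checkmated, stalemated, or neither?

Black to move; black king on g1.
In check: yes, from the white rook on g2.
King squares — f1: attacked by Ng3; h1: attacked by Ng3; f2: attacked by Rg2; g2: attacked by Ne1; h2: attacked by Nf1.
Legal moves for Black: none.
In check with no legal moves → checkmate.

checkmate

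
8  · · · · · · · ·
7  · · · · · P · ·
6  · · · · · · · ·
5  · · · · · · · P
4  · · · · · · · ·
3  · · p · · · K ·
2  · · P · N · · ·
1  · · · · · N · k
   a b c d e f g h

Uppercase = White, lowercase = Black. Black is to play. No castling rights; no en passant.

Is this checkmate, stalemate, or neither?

Black to move; black king on h1.
In check: no.
King squares — g1: attacked by Ne2; g2: attacked by Kg3; h2: attacked by Nf1.
Legal moves for Black: none.
Not in check and no legal moves → stalemate.

stalemate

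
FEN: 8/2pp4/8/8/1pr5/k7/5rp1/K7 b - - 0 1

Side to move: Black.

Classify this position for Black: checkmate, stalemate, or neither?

Black to move; black king on a3.
In check: no.
Legal moves for Black include: Rc6, Rc5, Rh4, Rg4, Rcf4, Re4, Rd4, Rc3, Rcc2, Rc1#, Ka4, Kb3, Rf8, Rf7, Rf6, Rf5, Rff4, Rf3, ... (list truncated; more exist).
Black has legal moves and is not in check → neither.

neither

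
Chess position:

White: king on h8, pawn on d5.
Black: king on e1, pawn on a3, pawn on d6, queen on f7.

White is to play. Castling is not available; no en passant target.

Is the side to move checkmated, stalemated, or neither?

White to move; white king on h8.
In check: no.
King squares — g7: attacked by Qf7; h7: attacked by Qf7; g8: attacked by Qf7.
Legal moves for White: none.
Not in check and no legal moves → stalemate.

stalemate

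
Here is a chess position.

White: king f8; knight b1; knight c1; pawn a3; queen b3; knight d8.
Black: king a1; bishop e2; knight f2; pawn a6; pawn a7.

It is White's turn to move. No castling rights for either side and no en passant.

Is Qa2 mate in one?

yes

After Qa2: black king on a1; in check: yes, from the white queen on a2.
King squares — b1: attacked by Qa2; a2: attacked by Nc1; b2: attacked by Qa2.
Black has no legal moves → checkmate.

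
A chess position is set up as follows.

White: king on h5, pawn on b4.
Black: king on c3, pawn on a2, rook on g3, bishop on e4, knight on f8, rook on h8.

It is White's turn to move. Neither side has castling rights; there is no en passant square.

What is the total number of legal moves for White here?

White to move; king on h5.
In check: yes, from the black rook on h8.
Legal moves: none.
Count: 0.

0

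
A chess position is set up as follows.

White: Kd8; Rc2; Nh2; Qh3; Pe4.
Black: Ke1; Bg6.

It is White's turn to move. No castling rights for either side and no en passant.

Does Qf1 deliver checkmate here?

yes

After Qf1: black king on e1; in check: yes, from the white queen on f1.
King squares — d1: attacked by Qf1; f1: attacked by Nh2; d2: attacked by Rc2; e2: attacked by Qf1; f2: attacked by Qf1.
Black has no legal moves → checkmate.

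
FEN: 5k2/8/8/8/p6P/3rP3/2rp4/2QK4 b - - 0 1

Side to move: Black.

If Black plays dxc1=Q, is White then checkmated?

yes

After dxc1=Q: white king on d1; in check: yes, from the black queen on c1 and the black rook on d3.
King squares — c1: attacked by Rc2; e1: attacked by Qc1; c2: attacked by Qc1; d2: attacked by Qc1; e2: attacked by Rc2.
White has no legal moves → checkmate.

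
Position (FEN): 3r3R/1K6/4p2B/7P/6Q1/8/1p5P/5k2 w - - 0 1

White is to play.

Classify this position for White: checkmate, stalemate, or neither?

neither

White to move; white king on b7.
In check: no.
Legal moves for White include: Rg8, Rf8+, Re8, Rxd8, Rh7, Kc7, Ka7, Kc6, Kb6, Ka6, Bf8, Bg7, Bg5, Bf4, Be3, Bd2, Bc1, Qg8, ... (list truncated; more exist).
White has legal moves and is not in check → neither.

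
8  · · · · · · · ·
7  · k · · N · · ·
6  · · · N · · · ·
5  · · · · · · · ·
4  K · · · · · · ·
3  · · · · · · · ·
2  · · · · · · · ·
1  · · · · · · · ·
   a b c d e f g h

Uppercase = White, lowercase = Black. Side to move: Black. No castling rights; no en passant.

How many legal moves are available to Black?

6

Black to move; king on b7.
In check: yes, from the white knight on d6.
Legal moves: Kb8, Ka8, Kc7, Ka7, Kb6, Ka6.
Count: 6.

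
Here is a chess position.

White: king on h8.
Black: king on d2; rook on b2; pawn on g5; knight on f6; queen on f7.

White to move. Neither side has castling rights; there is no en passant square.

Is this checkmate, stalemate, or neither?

White to move; white king on h8.
In check: no.
King squares — g7: attacked by Qf7; h7: attacked by Nf6; g8: attacked by Nf6.
Legal moves for White: none.
Not in check and no legal moves → stalemate.

stalemate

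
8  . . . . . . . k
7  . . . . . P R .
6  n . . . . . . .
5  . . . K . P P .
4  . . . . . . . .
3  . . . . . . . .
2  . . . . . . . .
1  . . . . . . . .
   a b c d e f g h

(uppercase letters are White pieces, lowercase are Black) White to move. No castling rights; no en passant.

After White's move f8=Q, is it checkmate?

After f8=Q: black king on h8; in check: yes, from the white queen on f8.
King squares — g7: attacked by Qf8; h7: attacked by Rg7; g8: attacked by Rg7.
Black has no legal moves → checkmate.

yes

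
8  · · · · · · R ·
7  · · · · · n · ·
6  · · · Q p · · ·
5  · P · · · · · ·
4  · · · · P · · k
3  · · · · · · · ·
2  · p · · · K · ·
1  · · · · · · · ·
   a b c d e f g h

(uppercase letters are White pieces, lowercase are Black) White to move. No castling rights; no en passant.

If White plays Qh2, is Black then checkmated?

After Qh2: black king on h4; in check: yes, from the white queen on h2.
King squares — g3: attacked by Kf2; h3: attacked by Qh2; g4: attacked by Rg8; g5: attacked by Rg8; h5: attacked by Qh2.
Black has no legal moves → checkmate.

yes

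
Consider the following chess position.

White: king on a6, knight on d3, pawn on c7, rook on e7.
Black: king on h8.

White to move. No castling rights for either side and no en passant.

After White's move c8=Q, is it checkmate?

After c8=Q: black king on h8; in check: yes, from the white queen on c8.
King squares — g7: attacked by Re7; h7: attacked by Re7; g8: attacked by Qc8.
Black has no legal moves → checkmate.

yes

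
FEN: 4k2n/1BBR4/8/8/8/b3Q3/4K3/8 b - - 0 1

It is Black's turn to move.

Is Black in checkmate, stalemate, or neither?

Black to move; black king on e8.
In check: yes, from the white queen on e3.
Legal moves for Black: Kf8, Kxd7, Be7.
Black is in check but has 3 legal moves → neither.

neither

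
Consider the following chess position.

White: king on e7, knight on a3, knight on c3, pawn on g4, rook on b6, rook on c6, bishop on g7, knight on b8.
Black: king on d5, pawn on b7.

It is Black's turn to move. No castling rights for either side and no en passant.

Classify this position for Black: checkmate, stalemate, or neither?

checkmate

Black to move; black king on d5.
In check: yes, from the white knight on c3.
King squares — c4: attacked by Na3; d4: attacked by Bg7; e4: attacked by Nc3; c5: attacked by Rc6; e5: attacked by Bg7; c6: attacked by Rb6; d6: attacked by Rc6; e6: attacked by Rc6.
Legal moves for Black: none.
In check with no legal moves → checkmate.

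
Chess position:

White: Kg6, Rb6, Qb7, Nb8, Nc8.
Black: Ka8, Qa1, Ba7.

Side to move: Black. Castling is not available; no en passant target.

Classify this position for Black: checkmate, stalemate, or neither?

Black to move; black king on a8.
In check: yes, from the white queen on b7.
King squares — a7: own bishop; b7: attacked by Rb6; b8: attacked by Qb7.
Legal moves for Black: none.
In check with no legal moves → checkmate.

checkmate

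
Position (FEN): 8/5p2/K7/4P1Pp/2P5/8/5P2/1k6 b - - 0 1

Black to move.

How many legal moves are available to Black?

Black to move; king on b1.
In check: no.
Legal moves: Kc2, Kb2, Ka2, Kc1, Ka1, f6, h4, f5.
Count: 8.

8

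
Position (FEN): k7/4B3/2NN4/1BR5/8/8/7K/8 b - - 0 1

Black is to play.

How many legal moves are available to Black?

0

Black to move; king on a8.
In check: no.
Legal moves: none.
Count: 0.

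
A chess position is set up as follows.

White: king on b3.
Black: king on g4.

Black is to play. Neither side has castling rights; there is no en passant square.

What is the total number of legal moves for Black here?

8

Black to move; king on g4.
In check: no.
Legal moves: Kh5, Kg5, Kf5, Kh4, Kf4, Kh3, Kg3, Kf3.
Count: 8.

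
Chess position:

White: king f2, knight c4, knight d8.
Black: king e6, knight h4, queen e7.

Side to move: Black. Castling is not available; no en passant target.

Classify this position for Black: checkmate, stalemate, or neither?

neither

Black to move; black king on e6.
In check: yes, from the white knight on d8.
Legal moves for Black: Kd7, Kf6, Kf5, Kd5, Qxd8.
Black is in check but has 5 legal moves → neither.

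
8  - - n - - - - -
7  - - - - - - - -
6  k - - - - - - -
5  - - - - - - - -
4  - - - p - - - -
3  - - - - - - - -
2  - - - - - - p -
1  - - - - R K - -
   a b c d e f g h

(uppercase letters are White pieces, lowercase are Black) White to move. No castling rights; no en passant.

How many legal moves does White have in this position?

White to move; king on f1.
In check: yes, from the black pawn on g2.
Legal moves: Kxg2, Kf2, Ke2, Kg1.
Count: 4.

4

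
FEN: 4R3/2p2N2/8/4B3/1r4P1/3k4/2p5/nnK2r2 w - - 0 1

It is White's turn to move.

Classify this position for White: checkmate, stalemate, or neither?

checkmate

White to move; white king on c1.
In check: yes, from the black rook on f1.
King squares — b1: attacked by Rf1; d1: attacked by Rf1; b2: attacked by Rb4; c2: attacked by Na1; d2: attacked by Nb1.
Legal moves for White: none.
In check with no legal moves → checkmate.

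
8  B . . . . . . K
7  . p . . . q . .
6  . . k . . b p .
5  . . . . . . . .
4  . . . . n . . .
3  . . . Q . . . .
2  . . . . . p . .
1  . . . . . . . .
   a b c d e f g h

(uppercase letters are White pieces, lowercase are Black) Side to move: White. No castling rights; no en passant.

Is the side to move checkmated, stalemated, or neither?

White to move; white king on h8.
In check: yes, from the black bishop on f6.
King squares — g7: attacked by Bf6; h7: attacked by Qf7; g8: attacked by Qf7.
Legal moves for White: none.
In check with no legal moves → checkmate.

checkmate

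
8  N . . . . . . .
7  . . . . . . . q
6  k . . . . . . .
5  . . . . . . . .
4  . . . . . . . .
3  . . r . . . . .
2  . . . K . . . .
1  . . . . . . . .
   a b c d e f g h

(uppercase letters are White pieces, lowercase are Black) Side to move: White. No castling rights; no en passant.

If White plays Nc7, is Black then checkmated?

no

After Nc7: black king on a6; in check: yes, from the white knight on c7.
Black has 6 legal replies: Kb7, Ka7, Kb6, Ka5, Qxc7, Rxc7.
In check but a legal move exists → not checkmate.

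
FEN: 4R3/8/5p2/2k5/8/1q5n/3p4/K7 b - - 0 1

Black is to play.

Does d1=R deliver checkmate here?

After d1=R: white king on a1; in check: yes, from the black rook on d1.
King squares — b1: attacked by Rd1; a2: attacked by Qb3; b2: attacked by Qb3.
White has no legal moves → checkmate.

yes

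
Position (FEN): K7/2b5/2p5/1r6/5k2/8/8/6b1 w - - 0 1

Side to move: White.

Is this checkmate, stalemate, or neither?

stalemate

White to move; white king on a8.
In check: no.
King squares — a7: attacked by Bg1; b7: attacked by Rb5; b8: attacked by Rb5.
Legal moves for White: none.
Not in check and no legal moves → stalemate.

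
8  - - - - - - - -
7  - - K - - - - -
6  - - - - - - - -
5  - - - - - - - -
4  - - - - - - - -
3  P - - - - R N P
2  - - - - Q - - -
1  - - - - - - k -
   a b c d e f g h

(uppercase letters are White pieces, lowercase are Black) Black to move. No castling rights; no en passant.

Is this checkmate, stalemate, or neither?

Black to move; black king on g1.
In check: no.
King squares — f1: attacked by Qe2; h1: attacked by Ng3; f2: attacked by Qe2; g2: attacked by Qe2; h2: attacked by Qe2.
Legal moves for Black: none.
Not in check and no legal moves → stalemate.

stalemate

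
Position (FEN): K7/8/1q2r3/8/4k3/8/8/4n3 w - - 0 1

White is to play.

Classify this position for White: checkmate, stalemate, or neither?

White to move; white king on a8.
In check: no.
King squares — a7: attacked by Qb6; b7: attacked by Qb6; b8: attacked by Qb6.
Legal moves for White: none.
Not in check and no legal moves → stalemate.

stalemate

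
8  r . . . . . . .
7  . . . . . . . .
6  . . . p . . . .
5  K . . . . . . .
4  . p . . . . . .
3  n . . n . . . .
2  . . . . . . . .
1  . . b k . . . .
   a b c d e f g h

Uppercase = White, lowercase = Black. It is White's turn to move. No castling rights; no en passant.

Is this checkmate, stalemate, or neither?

White to move; white king on a5.
In check: yes, from the black rook on a8.
Legal moves for White: Kb6.
White is in check but has 1 legal move → neither.

neither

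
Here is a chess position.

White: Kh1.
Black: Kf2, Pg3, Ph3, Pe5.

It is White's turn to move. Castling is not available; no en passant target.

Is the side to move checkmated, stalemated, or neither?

stalemate

White to move; white king on h1.
In check: no.
King squares — g1: attacked by Kf2; g2: attacked by Kf2; h2: attacked by Pg3.
Legal moves for White: none.
Not in check and no legal moves → stalemate.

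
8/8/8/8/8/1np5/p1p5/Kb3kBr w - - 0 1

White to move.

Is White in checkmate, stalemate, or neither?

checkmate

White to move; white king on a1.
In check: yes, from the black knight on b3.
King squares — b1: attacked by Pa2; a2: attacked by Bb1; b2: attacked by Pc3.
Legal moves for White: none.
In check with no legal moves → checkmate.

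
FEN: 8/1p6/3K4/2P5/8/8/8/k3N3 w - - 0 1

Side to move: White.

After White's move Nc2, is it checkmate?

After Nc2: black king on a1; in check: yes, from the white knight on c2.
Black has 3 legal replies: Kb2, Ka2, Kb1.
In check but a legal move exists → not checkmate.

no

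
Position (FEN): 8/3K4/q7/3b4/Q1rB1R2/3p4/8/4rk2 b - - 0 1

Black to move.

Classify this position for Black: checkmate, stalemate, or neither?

neither

Black to move; black king on f1.
In check: yes, from the white rook on f4.
Legal moves for Black: Kg2, Ke2, Bf3.
Black is in check but has 3 legal moves → neither.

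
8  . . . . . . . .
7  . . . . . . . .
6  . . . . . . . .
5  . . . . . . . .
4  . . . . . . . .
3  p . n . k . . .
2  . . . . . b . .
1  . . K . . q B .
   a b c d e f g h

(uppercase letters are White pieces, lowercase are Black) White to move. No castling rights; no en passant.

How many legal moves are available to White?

White to move; king on c1.
In check: yes, from the black queen on f1.
Legal moves: Kc2.
Count: 1.

1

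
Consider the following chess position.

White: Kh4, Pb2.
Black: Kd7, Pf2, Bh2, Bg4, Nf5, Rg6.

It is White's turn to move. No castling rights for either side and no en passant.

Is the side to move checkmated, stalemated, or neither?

White to move; white king on h4.
In check: yes, from the black knight on f5.
King squares — g3: attacked by Bh2; h3: attacked by Bg4; g4: attacked by Rg6; g5: attacked by Rg6; h5: attacked by Bg4.
Legal moves for White: none.
In check with no legal moves → checkmate.

checkmate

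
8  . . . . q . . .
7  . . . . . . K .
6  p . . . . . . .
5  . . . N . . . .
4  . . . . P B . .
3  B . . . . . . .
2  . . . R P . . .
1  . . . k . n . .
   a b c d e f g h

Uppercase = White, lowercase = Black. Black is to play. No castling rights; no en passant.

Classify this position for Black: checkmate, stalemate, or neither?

Black to move; black king on d1.
In check: yes, from the white rook on d2.
King squares — c1: attacked by Ba3; e1: available; c2: attacked by Rd2; d2: attacked by Bf4; e2: attacked by Rd2.
Legal moves for Black: Ke1, Nxd2.
Black is in check but has 2 legal moves → neither.

neither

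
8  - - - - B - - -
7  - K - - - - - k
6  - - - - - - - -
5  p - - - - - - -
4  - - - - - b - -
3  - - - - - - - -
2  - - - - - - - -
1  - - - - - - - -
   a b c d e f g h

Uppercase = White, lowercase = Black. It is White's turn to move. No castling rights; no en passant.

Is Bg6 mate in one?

After Bg6: black king on h7; in check: yes, from the white bishop on g6.
Black has 5 legal replies: Kh8, Kg8, Kg7, Kh6, Kxg6.
In check but a legal move exists → not checkmate.

no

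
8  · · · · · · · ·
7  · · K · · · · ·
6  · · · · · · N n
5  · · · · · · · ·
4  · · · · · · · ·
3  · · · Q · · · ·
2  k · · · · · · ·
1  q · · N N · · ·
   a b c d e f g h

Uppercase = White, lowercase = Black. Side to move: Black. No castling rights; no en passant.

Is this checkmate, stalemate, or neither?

Black to move; black king on a2.
In check: no.
Legal moves for Black: Ng8, Nf7, Nf5, Ng4, Qh8, Qg7+, Qf6, Qe5+, Qd4, Qc3+, Qb2, Qxd1, Qc1+, Qb1.
Black has 14 legal moves and is not in check → neither.

neither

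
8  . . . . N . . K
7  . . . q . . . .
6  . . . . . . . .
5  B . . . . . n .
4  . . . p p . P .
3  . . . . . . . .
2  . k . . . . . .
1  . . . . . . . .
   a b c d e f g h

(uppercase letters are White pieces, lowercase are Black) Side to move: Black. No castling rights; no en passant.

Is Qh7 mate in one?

yes

After Qh7: white king on h8; in check: yes, from the black queen on h7.
King squares — g7: attacked by Qh7; h7: attacked by Ng5; g8: attacked by Qh7.
White has no legal moves → checkmate.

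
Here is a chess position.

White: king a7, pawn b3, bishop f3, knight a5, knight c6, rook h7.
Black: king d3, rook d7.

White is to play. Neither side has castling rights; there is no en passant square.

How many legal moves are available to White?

6

White to move; king on a7.
In check: yes, from the black rook on d7.
Legal moves: Kb8, Ka8, Kb6, Ka6, Rxd7+, Nb7.
Count: 6.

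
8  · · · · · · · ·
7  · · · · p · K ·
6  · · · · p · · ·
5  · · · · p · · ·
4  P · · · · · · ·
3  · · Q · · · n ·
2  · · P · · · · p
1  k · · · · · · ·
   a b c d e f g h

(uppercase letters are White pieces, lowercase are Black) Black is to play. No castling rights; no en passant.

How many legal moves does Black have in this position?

Black to move; king on a1.
In check: yes, from the white queen on c3.
Legal moves: Ka2, Kb1.
Count: 2.

2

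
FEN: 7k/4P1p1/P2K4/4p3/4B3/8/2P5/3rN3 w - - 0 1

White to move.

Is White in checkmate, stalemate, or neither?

neither

White to move; white king on d6.
In check: yes, from the black rook on d1.
Legal moves for White: Kc7, Ke6, Kc6, Kxe5, Kc5, Bd5, Bd3, Nd3.
White is in check but has 8 legal moves → neither.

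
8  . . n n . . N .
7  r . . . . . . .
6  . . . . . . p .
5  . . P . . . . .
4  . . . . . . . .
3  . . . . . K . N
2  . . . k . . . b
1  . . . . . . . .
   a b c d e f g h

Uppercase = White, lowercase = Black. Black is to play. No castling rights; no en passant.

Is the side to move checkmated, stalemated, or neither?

Black to move; black king on d2.
In check: no.
Legal moves for Black include: Nf7, Nb7, Ne6, Nc6, Ne7, Nd6, Nb6, Ra8, Rh7, Rg7, Rf7+, Re7, Rd7, Rc7, Rb7, Ra6, Ra5, Ra4, ... (list truncated; more exist).
Black has legal moves and is not in check → neither.

neither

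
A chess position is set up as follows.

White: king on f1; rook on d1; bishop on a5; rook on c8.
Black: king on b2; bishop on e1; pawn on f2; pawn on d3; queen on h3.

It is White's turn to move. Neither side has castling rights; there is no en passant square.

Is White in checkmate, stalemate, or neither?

checkmate

White to move; white king on f1.
In check: yes, from the black queen on h3.
King squares — e1: attacked by Pf2; g1: attacked by Pf2; e2: attacked by Pd3; f2: attacked by Be1; g2: attacked by Qh3.
Legal moves for White: none.
In check with no legal moves → checkmate.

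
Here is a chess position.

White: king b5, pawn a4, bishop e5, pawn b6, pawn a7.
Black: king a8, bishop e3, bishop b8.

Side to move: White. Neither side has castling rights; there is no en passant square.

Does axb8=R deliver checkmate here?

yes

After axb8=R: black king on a8; in check: yes, from the white rook on b8.
King squares — a7: attacked by Pb6; b7: attacked by Rb8; b8: attacked by Be5.
Black has no legal moves → checkmate.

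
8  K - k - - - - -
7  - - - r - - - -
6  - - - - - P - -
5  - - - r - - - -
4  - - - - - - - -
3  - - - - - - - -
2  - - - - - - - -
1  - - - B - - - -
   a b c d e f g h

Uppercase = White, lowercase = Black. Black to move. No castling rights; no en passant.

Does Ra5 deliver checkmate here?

After Ra5: white king on a8; in check: yes, from the black rook on a5.
King squares — a7: attacked by Ra5; b7: attacked by Rd7; b8: attacked by Kc8.
White has no legal moves → checkmate.

yes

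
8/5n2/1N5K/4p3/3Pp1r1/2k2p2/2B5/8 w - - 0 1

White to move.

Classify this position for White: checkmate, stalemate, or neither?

neither

White to move; white king on h6.
In check: yes, from the black knight on f7.
King squares — g5: attacked by Rg4; h5: available; g6: attacked by Rg4; g7: attacked by Rg4; h7: available.
Legal moves for White: Kh7, Kh5.
White is in check but has 2 legal moves → neither.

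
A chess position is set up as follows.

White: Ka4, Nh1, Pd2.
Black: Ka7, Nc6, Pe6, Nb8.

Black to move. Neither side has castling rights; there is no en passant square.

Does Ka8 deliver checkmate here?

After Ka8: white king on a4; in check: no.
White is not in check, so this cannot be checkmate.

no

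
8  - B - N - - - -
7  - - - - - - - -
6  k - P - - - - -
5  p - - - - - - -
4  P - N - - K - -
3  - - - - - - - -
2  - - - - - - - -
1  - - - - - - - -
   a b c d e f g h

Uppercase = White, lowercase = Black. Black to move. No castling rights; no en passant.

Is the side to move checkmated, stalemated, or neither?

stalemate

Black to move; black king on a6.
In check: no.
King squares — a5: own pawn; b5: attacked by Pa4; b6: attacked by Nc4; a7: attacked by Bb8; b7: attacked by Pc6.
Legal moves for Black: none.
Not in check and no legal moves → stalemate.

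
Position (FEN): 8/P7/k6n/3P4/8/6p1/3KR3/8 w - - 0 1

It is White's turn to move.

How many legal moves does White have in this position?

22

White to move; king on d2.
In check: no.
Legal moves: Re8, Re7, Re6+, Re5, Re4, Re3, Rh2, Rg2, Rf2, Re1, Ke3, Kd3, Kc3, Kc2, Ke1, Kd1, Kc1, a8=Q+, a8=R+, a8=B, a8=N, d6.
Count: 22.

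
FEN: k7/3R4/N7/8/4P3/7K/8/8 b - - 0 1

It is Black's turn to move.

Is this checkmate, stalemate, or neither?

Black to move; black king on a8.
In check: no.
King squares — a7: attacked by Rd7; b7: attacked by Rd7; b8: attacked by Na6.
Legal moves for Black: none.
Not in check and no legal moves → stalemate.

stalemate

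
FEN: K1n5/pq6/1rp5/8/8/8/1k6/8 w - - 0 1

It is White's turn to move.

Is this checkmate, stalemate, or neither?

checkmate

White to move; white king on a8.
In check: yes, from the black queen on b7.
King squares — a7: attacked by Qb7; b7: attacked by Rb6; b8: attacked by Qb7.
Legal moves for White: none.
In check with no legal moves → checkmate.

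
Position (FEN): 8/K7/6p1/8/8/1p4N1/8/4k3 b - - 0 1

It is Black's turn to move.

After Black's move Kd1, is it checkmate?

After Kd1: white king on a7; in check: no.
White is not in check, so this cannot be checkmate.

no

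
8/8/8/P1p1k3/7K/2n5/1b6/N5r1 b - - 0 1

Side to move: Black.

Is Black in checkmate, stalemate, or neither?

neither

Black to move; black king on e5.
In check: no.
Legal moves for Black include: Kf6, Ke6, Kd6, Kf5, Kd5, Kf4, Ke4, Kd4, Nd5, Nb5, Ne4, Na4, Ne2, Na2, Nd1, Nb1, Ba3, Bc1, ... (list truncated; more exist).
Black has legal moves and is not in check → neither.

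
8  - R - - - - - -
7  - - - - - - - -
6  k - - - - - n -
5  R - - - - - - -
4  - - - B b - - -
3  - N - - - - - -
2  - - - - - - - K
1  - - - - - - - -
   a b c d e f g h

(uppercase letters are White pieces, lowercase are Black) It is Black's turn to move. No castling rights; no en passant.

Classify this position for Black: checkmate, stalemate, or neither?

Black to move; black king on a6.
In check: yes, from the white rook on a5.
King squares — a5: attacked by Nb3; b5: attacked by Ra5; b6: attacked by Bd4; a7: attacked by Bd4; b7: attacked by Rb8.
Legal moves for Black: none.
In check with no legal moves → checkmate.

checkmate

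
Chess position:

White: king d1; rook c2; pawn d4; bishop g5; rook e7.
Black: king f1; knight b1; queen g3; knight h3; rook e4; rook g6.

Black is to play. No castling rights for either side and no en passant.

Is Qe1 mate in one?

yes

After Qe1: white king on d1; in check: yes, from the black queen on e1.
King squares — c1: attacked by Qe1; e1: attacked by Kf1; c2: own rook; d2: attacked by Nb1; e2: attacked by Qe1.
White has no legal moves → checkmate.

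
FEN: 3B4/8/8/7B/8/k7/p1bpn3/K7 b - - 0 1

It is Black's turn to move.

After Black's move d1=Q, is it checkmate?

After d1=Q: white king on a1; in check: yes, from the black queen on d1.
King squares — b1: attacked by Qd1; a2: attacked by Ka3; b2: attacked by Ka3.
White has no legal moves → checkmate.

yes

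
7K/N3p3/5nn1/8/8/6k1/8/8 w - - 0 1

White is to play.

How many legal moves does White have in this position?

1

White to move; king on h8.
In check: yes, from the black knight on g6.
Legal moves: Kg7.
Count: 1.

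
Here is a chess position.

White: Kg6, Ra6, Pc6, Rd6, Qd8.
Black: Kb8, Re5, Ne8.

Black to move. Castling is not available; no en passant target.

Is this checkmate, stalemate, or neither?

checkmate

Black to move; black king on b8.
In check: yes, from the white queen on d8.
King squares — a7: attacked by Ra6; b7: attacked by Pc6; c7: attacked by Qd8; a8: attacked by Ra6; c8: attacked by Qd8.
Legal moves for Black: none.
In check with no legal moves → checkmate.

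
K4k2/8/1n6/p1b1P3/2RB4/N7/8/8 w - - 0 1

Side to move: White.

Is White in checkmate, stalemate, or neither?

White to move; white king on a8.
In check: yes, from the black knight on b6.
Legal moves for White: Kb8, Kb7, Ka7.
White is in check but has 3 legal moves → neither.

neither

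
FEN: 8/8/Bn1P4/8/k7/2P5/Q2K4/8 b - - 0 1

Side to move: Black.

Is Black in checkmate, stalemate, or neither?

checkmate

Black to move; black king on a4.
In check: yes, from the white queen on a2.
King squares — a3: attacked by Qa2; b3: attacked by Qa2; b4: attacked by Pc3; a5: attacked by Qa2; b5: attacked by Ba6.
Legal moves for Black: none.
In check with no legal moves → checkmate.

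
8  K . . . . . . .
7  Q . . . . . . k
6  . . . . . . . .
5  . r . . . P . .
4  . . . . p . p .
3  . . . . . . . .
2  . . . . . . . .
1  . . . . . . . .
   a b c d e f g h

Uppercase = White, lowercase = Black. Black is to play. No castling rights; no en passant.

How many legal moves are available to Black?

4

Black to move; king on h7.
In check: yes, from the white queen on a7.
Legal moves: Kh8, Kg8, Kh6, Rb7.
Count: 4.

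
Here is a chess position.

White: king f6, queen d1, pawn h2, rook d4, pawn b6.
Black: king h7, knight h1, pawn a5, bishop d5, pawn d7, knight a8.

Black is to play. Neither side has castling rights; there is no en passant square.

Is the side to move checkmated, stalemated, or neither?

neither

Black to move; black king on h7.
In check: no.
Legal moves for Black include: Nc7, Nxb6, Kh8, Kg8, Kh6, Bg8, Bf7, Bb7, Be6, Bc6, Be4, Bc4, Bf3, Bb3, Bg2, Ba2, Ng3, Nf2, ... (list truncated; more exist).
Black has legal moves and is not in check → neither.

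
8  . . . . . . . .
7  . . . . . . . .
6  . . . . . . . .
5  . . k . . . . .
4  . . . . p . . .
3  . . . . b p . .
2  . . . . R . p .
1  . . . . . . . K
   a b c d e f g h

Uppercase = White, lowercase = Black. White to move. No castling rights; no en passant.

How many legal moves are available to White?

2

White to move; king on h1.
In check: yes, from the black pawn on g2.
Legal moves: Kh2, Rxg2.
Count: 2.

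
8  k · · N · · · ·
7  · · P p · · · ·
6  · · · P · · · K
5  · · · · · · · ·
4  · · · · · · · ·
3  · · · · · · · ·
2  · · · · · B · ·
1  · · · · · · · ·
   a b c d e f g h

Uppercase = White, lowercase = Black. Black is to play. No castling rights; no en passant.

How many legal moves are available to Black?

0

Black to move; king on a8.
In check: no.
Legal moves: none.
Count: 0.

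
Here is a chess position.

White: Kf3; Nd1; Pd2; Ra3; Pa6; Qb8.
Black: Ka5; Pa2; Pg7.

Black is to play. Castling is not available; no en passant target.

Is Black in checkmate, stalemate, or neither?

checkmate

Black to move; black king on a5.
In check: yes, from the white rook on a3.
King squares — a4: attacked by Ra3; b4: attacked by Qb8; b5: attacked by Qb8; a6: attacked by Ra3; b6: attacked by Qb8.
Legal moves for Black: none.
In check with no legal moves → checkmate.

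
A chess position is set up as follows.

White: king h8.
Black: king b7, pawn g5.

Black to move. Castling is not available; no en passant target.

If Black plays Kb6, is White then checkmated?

After Kb6: white king on h8; in check: no.
White is not in check, so this cannot be checkmate.

no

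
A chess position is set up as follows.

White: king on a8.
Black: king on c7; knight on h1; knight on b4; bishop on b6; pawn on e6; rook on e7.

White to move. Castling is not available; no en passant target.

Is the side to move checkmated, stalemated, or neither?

White to move; white king on a8.
In check: no.
King squares — a7: attacked by Bb6; b7: attacked by Kc7; b8: attacked by Kc7.
Legal moves for White: none.
Not in check and no legal moves → stalemate.

stalemate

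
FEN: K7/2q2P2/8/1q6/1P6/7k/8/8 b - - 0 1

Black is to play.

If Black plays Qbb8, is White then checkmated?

After Qbb8: white king on a8; in check: yes, from the black queen on b8.
King squares — a7: attacked by Qc7; b7: attacked by Qc7; b8: attacked by Qc7.
White has no legal moves → checkmate.

yes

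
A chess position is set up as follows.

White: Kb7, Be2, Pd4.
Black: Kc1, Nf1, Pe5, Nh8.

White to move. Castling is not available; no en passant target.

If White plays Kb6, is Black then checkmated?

After Kb6: black king on c1; in check: no.
Black is not in check, so this cannot be checkmate.

no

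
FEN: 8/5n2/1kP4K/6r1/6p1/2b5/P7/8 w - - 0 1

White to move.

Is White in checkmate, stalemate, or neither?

neither

White to move; white king on h6.
In check: yes, from the black knight on f7.
Legal moves for White: Kh7.
White is in check but has 1 legal move → neither.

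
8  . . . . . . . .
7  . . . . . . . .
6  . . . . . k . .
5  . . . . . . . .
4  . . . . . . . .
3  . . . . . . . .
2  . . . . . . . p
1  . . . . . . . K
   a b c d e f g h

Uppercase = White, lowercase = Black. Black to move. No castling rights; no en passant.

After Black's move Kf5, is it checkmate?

no

After Kf5: white king on h1; in check: no.
White is not in check, so this cannot be checkmate.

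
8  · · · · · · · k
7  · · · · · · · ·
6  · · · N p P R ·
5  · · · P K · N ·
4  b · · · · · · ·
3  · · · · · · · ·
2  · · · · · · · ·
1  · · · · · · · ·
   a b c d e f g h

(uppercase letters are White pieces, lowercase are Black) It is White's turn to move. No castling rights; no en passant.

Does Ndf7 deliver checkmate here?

After Ndf7: black king on h8; in check: yes, from the white knight on f7.
King squares — g7: attacked by Pf6; h7: attacked by Ng5; g8: attacked by Rg6.
Black has no legal moves → checkmate.

yes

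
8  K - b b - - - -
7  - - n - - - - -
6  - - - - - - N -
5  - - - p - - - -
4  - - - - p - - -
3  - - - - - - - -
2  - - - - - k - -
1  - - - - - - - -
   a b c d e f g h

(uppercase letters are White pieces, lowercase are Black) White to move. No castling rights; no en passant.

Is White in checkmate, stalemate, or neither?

White to move; white king on a8.
In check: yes, from the black knight on c7.
King squares — a7: available; b7: attacked by Bc8; b8: available.
Legal moves for White: Kb8, Ka7.
White is in check but has 2 legal moves → neither.

neither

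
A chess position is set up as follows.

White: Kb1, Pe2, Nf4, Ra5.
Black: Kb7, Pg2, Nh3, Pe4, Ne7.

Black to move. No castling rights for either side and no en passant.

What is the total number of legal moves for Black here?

20

Black to move; king on b7.
In check: no.
Legal moves: Ng8, Nc8, Ng6, Nc6, Nf5, Nd5, Kc8, Kb8, Kc7, Kc6, Kb6, Ng5, Nxf4, Nf2, Ng1, e3, g1=Q+, g1=R+, g1=B, g1=N.
Count: 20.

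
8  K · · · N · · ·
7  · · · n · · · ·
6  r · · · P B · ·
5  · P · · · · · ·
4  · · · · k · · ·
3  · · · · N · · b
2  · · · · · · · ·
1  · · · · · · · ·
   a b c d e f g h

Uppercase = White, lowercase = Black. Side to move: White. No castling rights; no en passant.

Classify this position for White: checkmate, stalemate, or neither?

White to move; white king on a8.
In check: yes, from the black rook on a6.
Legal moves for White: Kb7, bxa6.
White is in check but has 2 legal moves → neither.

neither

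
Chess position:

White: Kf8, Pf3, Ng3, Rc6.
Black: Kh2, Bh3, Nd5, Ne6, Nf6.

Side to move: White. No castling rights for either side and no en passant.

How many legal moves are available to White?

White to move; king on f8.
In check: yes, from the black knight on e6.
Legal moves: Kf7, Rxe6.
Count: 2.

2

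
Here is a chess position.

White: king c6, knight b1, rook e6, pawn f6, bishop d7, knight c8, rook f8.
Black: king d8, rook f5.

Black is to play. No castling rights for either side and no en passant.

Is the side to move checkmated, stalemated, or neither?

checkmate

Black to move; black king on d8.
In check: yes, from the white rook on f8.
King squares — c7: attacked by Kc6; d7: attacked by Kc6; e7: attacked by Re6; c8: attacked by Bd7; e8: attacked by Re6.
Legal moves for Black: none.
In check with no legal moves → checkmate.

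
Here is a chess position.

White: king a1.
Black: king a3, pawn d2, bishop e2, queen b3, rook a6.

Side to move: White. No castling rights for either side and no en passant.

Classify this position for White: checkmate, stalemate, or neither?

stalemate

White to move; white king on a1.
In check: no.
King squares — b1: attacked by Qb3; a2: attacked by Ka3; b2: attacked by Ka3.
Legal moves for White: none.
Not in check and no legal moves → stalemate.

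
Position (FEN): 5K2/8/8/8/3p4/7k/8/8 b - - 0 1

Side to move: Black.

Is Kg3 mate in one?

no

After Kg3: white king on f8; in check: no.
White is not in check, so this cannot be checkmate.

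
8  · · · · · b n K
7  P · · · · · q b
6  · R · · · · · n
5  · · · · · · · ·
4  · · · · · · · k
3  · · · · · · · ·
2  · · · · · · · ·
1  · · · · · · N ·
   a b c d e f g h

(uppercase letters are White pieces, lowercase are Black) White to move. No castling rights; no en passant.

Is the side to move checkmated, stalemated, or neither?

White to move; white king on h8.
In check: yes, from the black queen on g7.
King squares — g7: attacked by Bf8; h7: attacked by Qg7; g8: attacked by Nh6.
Legal moves for White: none.
In check with no legal moves → checkmate.

checkmate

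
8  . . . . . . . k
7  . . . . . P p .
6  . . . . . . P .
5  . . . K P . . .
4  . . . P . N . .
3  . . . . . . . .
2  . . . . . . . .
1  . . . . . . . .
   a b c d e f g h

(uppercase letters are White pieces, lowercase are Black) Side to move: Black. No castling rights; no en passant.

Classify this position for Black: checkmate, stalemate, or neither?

stalemate

Black to move; black king on h8.
In check: no.
King squares — g7: own pawn; h7: attacked by Pg6; g8: attacked by Pf7.
Legal moves for Black: none.
Not in check and no legal moves → stalemate.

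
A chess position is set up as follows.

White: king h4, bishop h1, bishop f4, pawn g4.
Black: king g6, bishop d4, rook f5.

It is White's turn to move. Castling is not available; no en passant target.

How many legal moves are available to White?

White to move; king on h4.
In check: no.
Legal moves: Kh3, Kg3, Bb8, Bc7, Bh6, Bd6, Bg5, Be5, Bg3, Be3, Bh2, Bd2, Bc1, Ba8, Bb7, Bc6, Bd5, Be4, Bf3, Bg2, gxf5+, g5.
Count: 22.

22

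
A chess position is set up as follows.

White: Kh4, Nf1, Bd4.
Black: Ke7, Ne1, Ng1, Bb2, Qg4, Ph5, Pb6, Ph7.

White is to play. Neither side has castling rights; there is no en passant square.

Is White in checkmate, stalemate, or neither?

White to move; white king on h4.
In check: yes, from the black queen on g4.
King squares — g3: attacked by Qg4; h3: attacked by Ng1; g4: attacked by Ph5; g5: attacked by Qg4; h5: attacked by Qg4.
Legal moves for White: none.
In check with no legal moves → checkmate.

checkmate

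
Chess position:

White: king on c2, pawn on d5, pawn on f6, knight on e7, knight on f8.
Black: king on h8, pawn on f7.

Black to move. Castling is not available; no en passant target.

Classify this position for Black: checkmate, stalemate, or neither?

stalemate

Black to move; black king on h8.
In check: no.
King squares — g7: attacked by Pf6; h7: attacked by Nf8; g8: attacked by Ne7.
Legal moves for Black: none.
Not in check and no legal moves → stalemate.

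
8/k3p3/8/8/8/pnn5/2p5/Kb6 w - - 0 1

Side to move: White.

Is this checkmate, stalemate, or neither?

White to move; white king on a1.
In check: yes, from the black knight on b3.
King squares — b1: attacked by Pc2; a2: attacked by Bb1; b2: attacked by Pa3.
Legal moves for White: none.
In check with no legal moves → checkmate.

checkmate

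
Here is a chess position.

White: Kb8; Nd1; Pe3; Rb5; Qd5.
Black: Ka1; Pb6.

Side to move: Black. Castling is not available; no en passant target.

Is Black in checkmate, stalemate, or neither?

Black to move; black king on a1.
In check: no.
King squares — b1: attacked by Rb5; a2: attacked by Qd5; b2: attacked by Nd1.
Legal moves for Black: none.
Not in check and no legal moves → stalemate.

stalemate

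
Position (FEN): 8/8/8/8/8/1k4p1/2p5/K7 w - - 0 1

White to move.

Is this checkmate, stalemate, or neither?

stalemate

White to move; white king on a1.
In check: no.
King squares — b1: attacked by Pc2; a2: attacked by Kb3; b2: attacked by Kb3.
Legal moves for White: none.
Not in check and no legal moves → stalemate.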